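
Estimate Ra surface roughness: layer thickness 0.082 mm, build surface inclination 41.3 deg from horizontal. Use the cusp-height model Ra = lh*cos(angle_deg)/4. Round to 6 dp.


Ra = 0.082 * cos(41.3) / 4 = 0.015401 mm


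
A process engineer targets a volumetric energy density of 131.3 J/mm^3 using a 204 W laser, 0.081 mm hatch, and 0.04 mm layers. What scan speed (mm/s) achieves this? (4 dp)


v = 204 / (131.3*0.081*0.04) = 479.5351 mm/s


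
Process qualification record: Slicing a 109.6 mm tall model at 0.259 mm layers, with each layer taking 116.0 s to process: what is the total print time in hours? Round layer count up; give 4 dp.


Layers = ceil(109.6/0.259) = 424
t = 424 * 116.0 / 3600 = 13.6622 hrs


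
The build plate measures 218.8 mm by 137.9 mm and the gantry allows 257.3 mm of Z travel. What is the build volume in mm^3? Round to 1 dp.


V = 218.8 * 137.9 * 257.3 = 7763389.4 mm^3


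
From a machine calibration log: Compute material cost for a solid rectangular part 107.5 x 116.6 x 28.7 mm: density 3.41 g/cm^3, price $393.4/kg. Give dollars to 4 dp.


V = 107.5 * 116.6 * 28.7 = 359740.15 mm^3 = 359.74015 cm^3
Mass = 359.74015 * 3.41 / 1000 = 1.22671391 kg
Cost = 1.22671391 * 393.4 = 482.5893 $


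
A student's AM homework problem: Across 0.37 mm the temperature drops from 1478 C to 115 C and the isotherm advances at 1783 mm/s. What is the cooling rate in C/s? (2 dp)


G = (1478-115)/0.37 = 3683.78378378 C/mm
CR = 3683.78378378 * 1783 = 6568186.49 C/s


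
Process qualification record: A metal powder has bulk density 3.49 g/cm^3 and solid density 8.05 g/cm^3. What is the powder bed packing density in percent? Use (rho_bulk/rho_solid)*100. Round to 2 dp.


Packing = (3.49/8.05)*100 = 43.35 %


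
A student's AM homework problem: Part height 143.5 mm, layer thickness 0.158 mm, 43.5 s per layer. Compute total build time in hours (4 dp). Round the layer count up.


Layers = ceil(143.5/0.158) = 909
t = 909 * 43.5 / 3600 = 10.9838 hrs


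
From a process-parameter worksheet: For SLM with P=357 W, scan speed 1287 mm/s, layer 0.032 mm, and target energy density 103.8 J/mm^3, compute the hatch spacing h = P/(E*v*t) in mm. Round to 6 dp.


h = 357 / (103.8*1287*0.032) = 0.083511 mm


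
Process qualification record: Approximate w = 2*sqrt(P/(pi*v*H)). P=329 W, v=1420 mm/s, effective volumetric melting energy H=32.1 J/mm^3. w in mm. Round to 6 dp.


w = 2*sqrt(329/(pi*1420*32.1)) = 0.095864 mm


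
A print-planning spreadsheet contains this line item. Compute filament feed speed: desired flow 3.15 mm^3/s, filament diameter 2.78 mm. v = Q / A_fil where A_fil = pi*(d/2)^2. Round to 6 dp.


A = pi*(2.78/2)^2 = 6.069871
v = 3.15 / 6.069871 = 0.518957 mm/s


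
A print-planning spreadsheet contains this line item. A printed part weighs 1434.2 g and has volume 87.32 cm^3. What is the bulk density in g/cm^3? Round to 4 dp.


rho = 1434.2 / 87.32 = 16.4246 g/cm^3


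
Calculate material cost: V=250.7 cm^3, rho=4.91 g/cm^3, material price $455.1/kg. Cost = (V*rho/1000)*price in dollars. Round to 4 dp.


Mass = 250.7*4.91/1000 = 1.230937 kg
Cost = 1.230937 * 455.1 = 560.1994 $


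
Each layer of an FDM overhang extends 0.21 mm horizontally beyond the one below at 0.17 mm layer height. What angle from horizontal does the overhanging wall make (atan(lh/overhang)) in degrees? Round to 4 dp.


angle = atan(0.17/0.21) = 38.991 degrees


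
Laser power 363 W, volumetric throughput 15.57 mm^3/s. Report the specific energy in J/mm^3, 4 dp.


SE = 363 / 15.57 = 23.3141 J/mm^3


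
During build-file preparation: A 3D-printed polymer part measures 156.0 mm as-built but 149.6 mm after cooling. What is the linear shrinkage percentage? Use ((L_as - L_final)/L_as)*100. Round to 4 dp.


Shrinkage = ((156.0-149.6)/156.0)*100 = 4.1026 %


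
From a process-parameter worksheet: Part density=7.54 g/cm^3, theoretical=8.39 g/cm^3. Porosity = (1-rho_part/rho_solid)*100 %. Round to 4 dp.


Porosity = (1-7.54/8.39)*100 = 10.1311 %


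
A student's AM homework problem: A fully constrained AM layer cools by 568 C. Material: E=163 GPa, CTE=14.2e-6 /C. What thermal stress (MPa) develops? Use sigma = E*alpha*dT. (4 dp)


sigma = 163*1000 * 14.2e-6 * 568 = 1314.6928 MPa


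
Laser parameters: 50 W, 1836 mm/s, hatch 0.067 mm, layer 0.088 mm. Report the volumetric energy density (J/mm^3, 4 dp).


E = 50 / (1836*0.067*0.088) = 4.6189 J/mm^3


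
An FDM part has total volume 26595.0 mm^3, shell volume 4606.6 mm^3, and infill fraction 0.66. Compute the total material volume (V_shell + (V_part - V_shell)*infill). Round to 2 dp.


V_infill = (26595.0 - 4606.6) * 0.66 = 14512.34
V_total = 4606.6 + 14512.34 = 19118.94 mm^3


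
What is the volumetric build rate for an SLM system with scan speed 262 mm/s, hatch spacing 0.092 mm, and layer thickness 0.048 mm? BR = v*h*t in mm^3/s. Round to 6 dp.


Rate = 262 * 0.092 * 0.048 = 1.156992 mm^3/s


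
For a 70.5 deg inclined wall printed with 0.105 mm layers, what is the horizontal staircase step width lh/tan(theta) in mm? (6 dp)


step = 0.105 / tan(70.5) = 0.037182 mm


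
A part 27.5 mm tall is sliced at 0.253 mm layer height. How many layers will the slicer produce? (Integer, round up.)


Layers = ceil(27.5/0.253) = 109


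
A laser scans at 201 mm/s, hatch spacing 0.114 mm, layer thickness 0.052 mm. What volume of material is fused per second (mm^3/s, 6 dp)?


Rate = 201 * 0.114 * 0.052 = 1.191528 mm^3/s


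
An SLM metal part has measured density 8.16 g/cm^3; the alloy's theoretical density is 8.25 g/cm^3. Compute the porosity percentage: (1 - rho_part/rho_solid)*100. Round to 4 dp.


Porosity = (1-8.16/8.25)*100 = 1.0909 %


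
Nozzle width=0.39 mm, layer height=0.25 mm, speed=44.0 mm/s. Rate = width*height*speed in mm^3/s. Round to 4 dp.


Rate = 0.39 * 0.25 * 44.0 = 4.29 mm^3/s


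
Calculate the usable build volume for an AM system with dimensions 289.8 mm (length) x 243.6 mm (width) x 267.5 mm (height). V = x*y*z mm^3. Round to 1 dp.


V = 289.8 * 243.6 * 267.5 = 18884237.4 mm^3


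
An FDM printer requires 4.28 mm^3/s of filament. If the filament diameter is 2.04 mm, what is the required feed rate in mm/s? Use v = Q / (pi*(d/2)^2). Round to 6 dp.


A = pi*(2.04/2)^2 = 3.268513
v = 4.28 / 3.268513 = 1.309464 mm/s


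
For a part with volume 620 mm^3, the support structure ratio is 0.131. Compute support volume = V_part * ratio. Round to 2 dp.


V_support = 620 * 0.131 = 81.22 mm^3


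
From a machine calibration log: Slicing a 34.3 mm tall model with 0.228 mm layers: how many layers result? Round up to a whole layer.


Layers = ceil(34.3/0.228) = 151


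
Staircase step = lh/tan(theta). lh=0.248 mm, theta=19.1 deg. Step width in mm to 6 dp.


step = 0.248 / tan(19.1) = 0.716181 mm


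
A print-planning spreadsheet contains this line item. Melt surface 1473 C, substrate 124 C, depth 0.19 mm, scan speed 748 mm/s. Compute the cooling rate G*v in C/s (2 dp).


G = (1473-124)/0.19 = 7100.0 C/mm
CR = 7100.0 * 748 = 5310800.0 C/s


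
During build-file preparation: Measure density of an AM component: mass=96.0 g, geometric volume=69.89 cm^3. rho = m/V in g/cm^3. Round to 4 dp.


rho = 96.0 / 69.89 = 1.3736 g/cm^3


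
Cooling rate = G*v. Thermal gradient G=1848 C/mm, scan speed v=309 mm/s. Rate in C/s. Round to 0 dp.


CR = 1848 * 309 = 571032 C/s


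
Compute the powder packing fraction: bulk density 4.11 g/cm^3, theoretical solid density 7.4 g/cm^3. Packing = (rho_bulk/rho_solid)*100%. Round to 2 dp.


Packing = (4.11/7.4)*100 = 55.54 %


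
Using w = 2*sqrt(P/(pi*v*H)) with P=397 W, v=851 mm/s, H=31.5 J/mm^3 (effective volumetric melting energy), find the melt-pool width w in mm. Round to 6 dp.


w = 2*sqrt(397/(pi*851*31.5)) = 0.137319 mm


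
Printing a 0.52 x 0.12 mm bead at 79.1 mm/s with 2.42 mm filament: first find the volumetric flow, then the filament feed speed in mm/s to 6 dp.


Q = 0.52 * 0.12 * 79.1 = 4.93584 mm^3/s
A_fil = pi*(2.42/2)^2 = 4.5996058 mm^2
v_feed = 4.93584 / 4.5996058 = 1.073101 mm/s


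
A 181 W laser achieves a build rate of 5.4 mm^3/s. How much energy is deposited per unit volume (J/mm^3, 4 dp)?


SE = 181 / 5.4 = 33.5185 J/mm^3


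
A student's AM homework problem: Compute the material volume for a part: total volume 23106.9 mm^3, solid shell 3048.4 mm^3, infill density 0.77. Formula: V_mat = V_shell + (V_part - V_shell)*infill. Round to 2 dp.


V_infill = (23106.9 - 3048.4) * 0.77 = 15445.05
V_total = 3048.4 + 15445.05 = 18493.45 mm^3


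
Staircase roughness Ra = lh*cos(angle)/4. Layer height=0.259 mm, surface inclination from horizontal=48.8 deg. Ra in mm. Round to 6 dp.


Ra = 0.259 * cos(48.8) / 4 = 0.04265 mm


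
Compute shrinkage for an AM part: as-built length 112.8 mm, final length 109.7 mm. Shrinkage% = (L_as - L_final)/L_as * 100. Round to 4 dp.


Shrinkage = ((112.8-109.7)/112.8)*100 = 2.7482 %


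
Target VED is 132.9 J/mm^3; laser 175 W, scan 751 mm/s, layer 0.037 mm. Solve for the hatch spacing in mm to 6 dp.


h = 175 / (132.9*751*0.037) = 0.047388 mm


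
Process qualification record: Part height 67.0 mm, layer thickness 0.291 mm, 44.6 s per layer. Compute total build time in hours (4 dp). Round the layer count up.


Layers = ceil(67.0/0.291) = 231
t = 231 * 44.6 / 3600 = 2.8618 hrs


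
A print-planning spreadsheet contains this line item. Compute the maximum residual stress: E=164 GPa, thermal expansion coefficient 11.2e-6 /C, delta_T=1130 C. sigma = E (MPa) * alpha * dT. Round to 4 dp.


sigma = 164*1000 * 11.2e-6 * 1130 = 2075.584 MPa


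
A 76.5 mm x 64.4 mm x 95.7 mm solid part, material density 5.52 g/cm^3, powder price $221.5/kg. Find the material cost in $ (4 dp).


V = 76.5 * 64.4 * 95.7 = 471475.62 mm^3 = 471.47562 cm^3
Mass = 471.47562 * 5.52 / 1000 = 2.60254542 kg
Cost = 2.60254542 * 221.5 = 576.4638 $


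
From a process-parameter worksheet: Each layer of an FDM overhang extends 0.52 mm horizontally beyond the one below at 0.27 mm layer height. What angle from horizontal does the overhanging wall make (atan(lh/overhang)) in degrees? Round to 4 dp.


angle = atan(0.27/0.52) = 27.4397 degrees


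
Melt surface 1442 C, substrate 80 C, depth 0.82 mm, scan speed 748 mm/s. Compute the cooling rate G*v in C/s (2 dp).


G = (1442-80)/0.82 = 1660.97560976 C/mm
CR = 1660.97560976 * 748 = 1242409.76 C/s


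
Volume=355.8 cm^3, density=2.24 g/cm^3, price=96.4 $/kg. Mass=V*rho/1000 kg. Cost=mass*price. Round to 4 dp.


Mass = 355.8*2.24/1000 = 0.796992 kg
Cost = 0.796992 * 96.4 = 76.83 $


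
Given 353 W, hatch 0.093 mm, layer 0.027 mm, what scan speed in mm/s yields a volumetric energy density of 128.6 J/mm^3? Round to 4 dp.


v = 353 / (128.6*0.093*0.027) = 1093.1683 mm/s


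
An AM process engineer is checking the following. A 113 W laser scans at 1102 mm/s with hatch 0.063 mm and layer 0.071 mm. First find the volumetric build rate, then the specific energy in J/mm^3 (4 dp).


Build rate = 1102 * 0.063 * 0.071 = 4.929246 mm^3/s
SE = 113 / 4.929246 = 22.9244 J/mm^3


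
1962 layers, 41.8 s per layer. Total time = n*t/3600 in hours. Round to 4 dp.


t = 1962 * 41.8 / 3600 = 22.781 hrs


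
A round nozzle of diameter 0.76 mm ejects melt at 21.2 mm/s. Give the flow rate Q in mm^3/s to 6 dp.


A = pi*(0.76/2)^2 = 0.45364598 mm^2
Q = 0.45364598 * 21.2 = 9.617295 mm^3/s


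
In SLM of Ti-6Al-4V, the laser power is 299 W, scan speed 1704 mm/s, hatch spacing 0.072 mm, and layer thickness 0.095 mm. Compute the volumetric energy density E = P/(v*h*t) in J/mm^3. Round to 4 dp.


E = 299 / (1704*0.072*0.095) = 25.6534 J/mm^3


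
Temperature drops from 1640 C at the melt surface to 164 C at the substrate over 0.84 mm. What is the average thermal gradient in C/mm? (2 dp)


G = (1640-164)/0.84 = 1757.14 C/mm


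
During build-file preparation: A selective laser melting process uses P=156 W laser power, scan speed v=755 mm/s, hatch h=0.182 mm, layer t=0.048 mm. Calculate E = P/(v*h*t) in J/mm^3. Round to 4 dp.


E = 156 / (755*0.182*0.048) = 23.6518 J/mm^3


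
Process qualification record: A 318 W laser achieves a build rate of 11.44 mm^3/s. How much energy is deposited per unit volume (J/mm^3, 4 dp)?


SE = 318 / 11.44 = 27.7972 J/mm^3


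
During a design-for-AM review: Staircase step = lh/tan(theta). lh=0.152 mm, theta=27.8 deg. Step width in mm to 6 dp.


step = 0.152 / tan(27.8) = 0.288294 mm


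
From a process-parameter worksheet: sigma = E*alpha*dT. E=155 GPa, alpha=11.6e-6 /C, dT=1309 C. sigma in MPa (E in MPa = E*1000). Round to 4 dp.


sigma = 155*1000 * 11.6e-6 * 1309 = 2353.582 MPa


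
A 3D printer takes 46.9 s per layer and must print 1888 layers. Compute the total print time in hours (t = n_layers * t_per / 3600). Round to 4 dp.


t = 1888 * 46.9 / 3600 = 24.5964 hrs


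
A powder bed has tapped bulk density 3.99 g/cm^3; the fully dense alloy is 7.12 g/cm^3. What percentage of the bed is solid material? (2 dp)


Packing = (3.99/7.12)*100 = 56.04 %


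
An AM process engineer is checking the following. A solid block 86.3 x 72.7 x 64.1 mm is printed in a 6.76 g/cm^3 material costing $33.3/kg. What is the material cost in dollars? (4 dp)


V = 86.3 * 72.7 * 64.1 = 402164.041 mm^3 = 402.164041 cm^3
Mass = 402.164041 * 6.76 / 1000 = 2.71862892 kg
Cost = 2.71862892 * 33.3 = 90.5303 $


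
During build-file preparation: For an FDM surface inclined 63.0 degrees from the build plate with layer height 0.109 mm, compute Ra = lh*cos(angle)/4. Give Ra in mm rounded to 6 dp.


Ra = 0.109 * cos(63.0) / 4 = 0.012371 mm


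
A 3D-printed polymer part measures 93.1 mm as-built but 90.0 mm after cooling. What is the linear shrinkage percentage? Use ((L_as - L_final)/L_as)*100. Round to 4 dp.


Shrinkage = ((93.1-90.0)/93.1)*100 = 3.3298 %


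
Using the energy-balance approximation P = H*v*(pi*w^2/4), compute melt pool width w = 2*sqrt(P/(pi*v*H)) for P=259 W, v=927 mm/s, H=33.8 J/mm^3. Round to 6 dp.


w = 2*sqrt(259/(pi*927*33.8)) = 0.10259 mm


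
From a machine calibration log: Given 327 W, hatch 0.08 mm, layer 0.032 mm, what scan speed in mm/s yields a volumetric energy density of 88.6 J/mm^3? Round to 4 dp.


v = 327 / (88.6*0.08*0.032) = 1441.6972 mm/s


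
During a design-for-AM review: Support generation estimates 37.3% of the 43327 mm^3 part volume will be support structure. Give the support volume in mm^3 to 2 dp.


V_support = 43327 * 0.373 = 16160.97 mm^3


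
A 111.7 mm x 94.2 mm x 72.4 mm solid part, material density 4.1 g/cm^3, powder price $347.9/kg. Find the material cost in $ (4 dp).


V = 111.7 * 94.2 * 72.4 = 761802.936 mm^3 = 761.802936 cm^3
Mass = 761.802936 * 4.1 / 1000 = 3.12339204 kg
Cost = 3.12339204 * 347.9 = 1086.6281 $


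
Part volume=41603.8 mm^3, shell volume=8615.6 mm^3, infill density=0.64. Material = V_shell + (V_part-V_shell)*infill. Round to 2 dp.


V_infill = (41603.8 - 8615.6) * 0.64 = 21112.45
V_total = 8615.6 + 21112.45 = 29728.05 mm^3


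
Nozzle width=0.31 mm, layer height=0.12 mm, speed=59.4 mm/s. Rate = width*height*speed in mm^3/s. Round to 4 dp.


Rate = 0.31 * 0.12 * 59.4 = 2.2097 mm^3/s


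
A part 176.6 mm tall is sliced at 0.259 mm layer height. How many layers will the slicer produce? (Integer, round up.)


Layers = ceil(176.6/0.259) = 682


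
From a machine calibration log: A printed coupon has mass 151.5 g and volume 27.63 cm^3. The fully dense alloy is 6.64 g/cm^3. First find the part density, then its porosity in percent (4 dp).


rho_part = 151.5 / 27.63 = 5.48317047 g/cm^3
Porosity = (1 - 5.48317047/6.64)*100 = 17.4221 %


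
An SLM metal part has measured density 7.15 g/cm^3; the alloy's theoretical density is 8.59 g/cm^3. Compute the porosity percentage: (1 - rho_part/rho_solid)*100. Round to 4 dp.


Porosity = (1-7.15/8.59)*100 = 16.7637 %


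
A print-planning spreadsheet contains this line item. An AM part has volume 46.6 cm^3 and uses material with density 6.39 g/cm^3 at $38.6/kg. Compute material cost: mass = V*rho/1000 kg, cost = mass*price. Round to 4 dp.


Mass = 46.6*6.39/1000 = 0.297774 kg
Cost = 0.297774 * 38.6 = 11.4941 $


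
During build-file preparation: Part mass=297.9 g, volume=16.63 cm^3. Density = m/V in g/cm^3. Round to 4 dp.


rho = 297.9 / 16.63 = 17.9134 g/cm^3


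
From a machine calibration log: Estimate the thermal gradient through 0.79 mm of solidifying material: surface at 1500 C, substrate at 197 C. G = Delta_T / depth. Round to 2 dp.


G = (1500-197)/0.79 = 1649.37 C/mm


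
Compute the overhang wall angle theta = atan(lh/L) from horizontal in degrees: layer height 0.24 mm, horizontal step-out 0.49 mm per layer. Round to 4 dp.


angle = atan(0.24/0.49) = 26.0954 degrees


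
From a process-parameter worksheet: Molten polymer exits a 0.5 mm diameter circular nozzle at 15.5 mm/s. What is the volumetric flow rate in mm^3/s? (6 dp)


A = pi*(0.5/2)^2 = 0.19634954 mm^2
Q = 0.19634954 * 15.5 = 3.043418 mm^3/s


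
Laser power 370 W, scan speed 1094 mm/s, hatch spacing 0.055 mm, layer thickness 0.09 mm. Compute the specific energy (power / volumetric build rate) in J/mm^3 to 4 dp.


Build rate = 1094 * 0.055 * 0.09 = 5.4153 mm^3/s
SE = 370 / 5.4153 = 68.3249 J/mm^3


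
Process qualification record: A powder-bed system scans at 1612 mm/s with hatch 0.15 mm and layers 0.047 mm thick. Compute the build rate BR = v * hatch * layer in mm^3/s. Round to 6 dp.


Rate = 1612 * 0.15 * 0.047 = 11.3646 mm^3/s


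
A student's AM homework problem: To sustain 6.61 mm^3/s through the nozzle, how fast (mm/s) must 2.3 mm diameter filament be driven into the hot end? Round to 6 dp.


A = pi*(2.3/2)^2 = 4.154756
v = 6.61 / 4.154756 = 1.590948 mm/s


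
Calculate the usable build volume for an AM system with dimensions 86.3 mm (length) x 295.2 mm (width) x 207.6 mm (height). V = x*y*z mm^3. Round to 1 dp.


V = 86.3 * 295.2 * 207.6 = 5288767.8 mm^3


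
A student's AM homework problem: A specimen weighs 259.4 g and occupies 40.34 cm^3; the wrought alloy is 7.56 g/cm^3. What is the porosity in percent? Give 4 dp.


rho_part = 259.4 / 40.34 = 6.43034209 g/cm^3
Porosity = (1 - 6.43034209/7.56)*100 = 14.9426 %


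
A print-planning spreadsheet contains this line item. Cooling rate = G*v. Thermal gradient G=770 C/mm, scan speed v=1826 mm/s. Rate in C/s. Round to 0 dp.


CR = 770 * 1826 = 1406020 C/s


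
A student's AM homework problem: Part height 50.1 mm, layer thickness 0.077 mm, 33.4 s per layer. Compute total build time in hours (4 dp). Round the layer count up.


Layers = ceil(50.1/0.077) = 651
t = 651 * 33.4 / 3600 = 6.0398 hrs


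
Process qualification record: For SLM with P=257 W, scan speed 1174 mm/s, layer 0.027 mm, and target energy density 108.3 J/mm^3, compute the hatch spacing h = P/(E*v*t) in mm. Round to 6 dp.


h = 257 / (108.3*1174*0.027) = 0.074864 mm


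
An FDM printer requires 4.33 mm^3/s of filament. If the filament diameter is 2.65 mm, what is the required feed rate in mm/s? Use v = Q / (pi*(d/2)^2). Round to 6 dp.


A = pi*(2.65/2)^2 = 5.515459
v = 4.33 / 5.515459 = 0.785066 mm/s


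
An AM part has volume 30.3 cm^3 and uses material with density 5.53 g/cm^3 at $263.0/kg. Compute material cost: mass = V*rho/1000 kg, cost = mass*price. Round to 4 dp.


Mass = 30.3*5.53/1000 = 0.167559 kg
Cost = 0.167559 * 263.0 = 44.068 $


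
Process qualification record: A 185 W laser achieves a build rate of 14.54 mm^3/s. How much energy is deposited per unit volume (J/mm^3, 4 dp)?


SE = 185 / 14.54 = 12.7235 J/mm^3


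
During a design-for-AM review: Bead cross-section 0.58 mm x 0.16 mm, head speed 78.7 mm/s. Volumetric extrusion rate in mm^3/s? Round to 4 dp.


Rate = 0.58 * 0.16 * 78.7 = 7.3034 mm^3/s


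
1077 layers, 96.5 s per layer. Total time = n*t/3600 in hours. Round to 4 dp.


t = 1077 * 96.5 / 3600 = 28.8696 hrs


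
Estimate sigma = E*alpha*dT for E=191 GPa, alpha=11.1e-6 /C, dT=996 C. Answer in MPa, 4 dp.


sigma = 191*1000 * 11.1e-6 * 996 = 2111.6196 MPa


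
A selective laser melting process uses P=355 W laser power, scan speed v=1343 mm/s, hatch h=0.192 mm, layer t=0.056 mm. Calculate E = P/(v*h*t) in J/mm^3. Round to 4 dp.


E = 355 / (1343*0.192*0.056) = 24.5846 J/mm^3


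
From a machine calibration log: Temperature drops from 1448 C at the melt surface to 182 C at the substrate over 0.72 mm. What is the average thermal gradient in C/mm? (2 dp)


G = (1448-182)/0.72 = 1758.33 C/mm


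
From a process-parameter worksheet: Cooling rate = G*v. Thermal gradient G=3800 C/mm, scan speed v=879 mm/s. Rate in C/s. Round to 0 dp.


CR = 3800 * 879 = 3340200 C/s


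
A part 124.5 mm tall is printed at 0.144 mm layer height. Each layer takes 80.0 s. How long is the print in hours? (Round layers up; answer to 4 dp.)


Layers = ceil(124.5/0.144) = 865
t = 865 * 80.0 / 3600 = 19.2222 hrs


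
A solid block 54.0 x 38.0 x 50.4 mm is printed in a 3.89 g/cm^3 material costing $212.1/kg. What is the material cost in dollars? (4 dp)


V = 54.0 * 38.0 * 50.4 = 103420.8 mm^3 = 103.4208 cm^3
Mass = 103.4208 * 3.89 / 1000 = 0.40230691 kg
Cost = 0.40230691 * 212.1 = 85.3293 $


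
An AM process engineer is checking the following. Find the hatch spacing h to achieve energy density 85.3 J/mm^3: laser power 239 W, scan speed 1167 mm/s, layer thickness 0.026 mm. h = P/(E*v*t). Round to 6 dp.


h = 239 / (85.3*1167*0.026) = 0.092343 mm


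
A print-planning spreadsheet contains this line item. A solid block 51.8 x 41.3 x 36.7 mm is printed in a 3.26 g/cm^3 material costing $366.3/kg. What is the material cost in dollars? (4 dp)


V = 51.8 * 41.3 * 36.7 = 78513.778 mm^3 = 78.513778 cm^3
Mass = 78.513778 * 3.26 / 1000 = 0.25595492 kg
Cost = 0.25595492 * 366.3 = 93.7563 $


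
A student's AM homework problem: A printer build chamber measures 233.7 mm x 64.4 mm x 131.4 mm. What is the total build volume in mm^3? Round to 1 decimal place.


V = 233.7 * 64.4 * 131.4 = 1977606.8 mm^3


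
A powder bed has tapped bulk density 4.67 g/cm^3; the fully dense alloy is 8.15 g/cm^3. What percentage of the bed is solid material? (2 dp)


Packing = (4.67/8.15)*100 = 57.3 %


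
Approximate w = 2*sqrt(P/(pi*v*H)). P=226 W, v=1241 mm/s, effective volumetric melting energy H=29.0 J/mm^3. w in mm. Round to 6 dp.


w = 2*sqrt(226/(pi*1241*29.0)) = 0.089418 mm


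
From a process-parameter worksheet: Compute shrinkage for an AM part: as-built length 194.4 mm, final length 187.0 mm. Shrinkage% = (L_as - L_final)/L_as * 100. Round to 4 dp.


Shrinkage = ((194.4-187.0)/194.4)*100 = 3.8066 %


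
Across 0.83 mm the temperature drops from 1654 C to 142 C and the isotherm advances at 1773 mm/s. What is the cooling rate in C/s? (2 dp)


G = (1654-142)/0.83 = 1821.68674699 C/mm
CR = 1821.68674699 * 1773 = 3229850.6 C/s


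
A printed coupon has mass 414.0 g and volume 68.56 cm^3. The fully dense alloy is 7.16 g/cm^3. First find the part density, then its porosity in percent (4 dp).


rho_part = 414.0 / 68.56 = 6.03850642 g/cm^3
Porosity = (1 - 6.03850642/7.16)*100 = 15.6633 %


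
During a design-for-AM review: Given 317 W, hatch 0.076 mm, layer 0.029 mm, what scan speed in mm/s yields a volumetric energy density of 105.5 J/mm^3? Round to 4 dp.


v = 317 / (105.5*0.076*0.029) = 1363.3119 mm/s


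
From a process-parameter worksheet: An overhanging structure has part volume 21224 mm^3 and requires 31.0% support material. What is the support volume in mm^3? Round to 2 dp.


V_support = 21224 * 0.31 = 6579.44 mm^3


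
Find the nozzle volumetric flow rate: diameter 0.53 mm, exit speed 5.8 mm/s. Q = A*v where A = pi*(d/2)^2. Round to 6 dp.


A = pi*(0.53/2)^2 = 0.22061834 mm^2
Q = 0.22061834 * 5.8 = 1.279586 mm^3/s


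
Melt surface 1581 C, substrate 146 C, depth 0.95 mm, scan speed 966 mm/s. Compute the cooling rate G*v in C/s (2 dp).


G = (1581-146)/0.95 = 1510.52631579 C/mm
CR = 1510.52631579 * 966 = 1459168.42 C/s


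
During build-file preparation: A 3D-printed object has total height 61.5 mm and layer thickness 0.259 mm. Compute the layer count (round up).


Layers = ceil(61.5/0.259) = 238


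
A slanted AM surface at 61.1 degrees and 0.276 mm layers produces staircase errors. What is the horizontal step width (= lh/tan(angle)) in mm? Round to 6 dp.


step = 0.276 / tan(61.1) = 0.15236 mm


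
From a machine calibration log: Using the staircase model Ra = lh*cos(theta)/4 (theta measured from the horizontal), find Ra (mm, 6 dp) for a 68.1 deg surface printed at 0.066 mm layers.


Ra = 0.066 * cos(68.1) / 4 = 0.006154 mm


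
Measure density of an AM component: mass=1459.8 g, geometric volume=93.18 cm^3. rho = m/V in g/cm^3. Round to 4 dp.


rho = 1459.8 / 93.18 = 15.6665 g/cm^3


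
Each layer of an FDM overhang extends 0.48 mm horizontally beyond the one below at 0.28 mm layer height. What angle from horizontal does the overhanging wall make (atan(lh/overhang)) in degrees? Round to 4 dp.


angle = atan(0.28/0.48) = 30.2564 degrees


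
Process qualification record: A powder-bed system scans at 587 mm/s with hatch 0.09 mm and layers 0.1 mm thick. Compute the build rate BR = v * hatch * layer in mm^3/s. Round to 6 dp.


Rate = 587 * 0.09 * 0.1 = 5.283 mm^3/s


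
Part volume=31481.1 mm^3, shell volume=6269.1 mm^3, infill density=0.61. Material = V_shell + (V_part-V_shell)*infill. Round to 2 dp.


V_infill = (31481.1 - 6269.1) * 0.61 = 15379.32
V_total = 6269.1 + 15379.32 = 21648.42 mm^3


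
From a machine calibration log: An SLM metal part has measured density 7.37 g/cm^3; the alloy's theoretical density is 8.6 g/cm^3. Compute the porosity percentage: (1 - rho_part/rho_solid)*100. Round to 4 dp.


Porosity = (1-7.37/8.6)*100 = 14.3023 %


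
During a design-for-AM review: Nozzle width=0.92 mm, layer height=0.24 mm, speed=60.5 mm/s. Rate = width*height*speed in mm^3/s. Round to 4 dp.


Rate = 0.92 * 0.24 * 60.5 = 13.3584 mm^3/s


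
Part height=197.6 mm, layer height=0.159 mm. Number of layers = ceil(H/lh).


Layers = ceil(197.6/0.159) = 1243


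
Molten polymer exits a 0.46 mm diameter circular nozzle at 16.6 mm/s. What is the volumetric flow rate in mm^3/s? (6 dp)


A = pi*(0.46/2)^2 = 0.16619025 mm^2
Q = 0.16619025 * 16.6 = 2.758758 mm^3/s


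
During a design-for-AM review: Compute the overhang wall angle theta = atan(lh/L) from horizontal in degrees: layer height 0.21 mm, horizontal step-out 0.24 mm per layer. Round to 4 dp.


angle = atan(0.21/0.24) = 41.1859 degrees


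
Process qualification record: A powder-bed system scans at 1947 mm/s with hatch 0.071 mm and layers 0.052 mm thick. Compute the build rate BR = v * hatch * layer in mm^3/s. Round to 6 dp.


Rate = 1947 * 0.071 * 0.052 = 7.188324 mm^3/s


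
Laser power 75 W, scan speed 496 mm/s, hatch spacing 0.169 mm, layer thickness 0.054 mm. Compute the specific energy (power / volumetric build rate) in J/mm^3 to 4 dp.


Build rate = 496 * 0.169 * 0.054 = 4.526496 mm^3/s
SE = 75 / 4.526496 = 16.5691 J/mm^3


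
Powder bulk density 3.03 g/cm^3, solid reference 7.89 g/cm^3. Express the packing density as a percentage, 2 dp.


Packing = (3.03/7.89)*100 = 38.4 %


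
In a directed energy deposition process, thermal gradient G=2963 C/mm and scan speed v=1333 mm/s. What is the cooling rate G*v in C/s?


CR = 2963 * 1333 = 3949679 C/s


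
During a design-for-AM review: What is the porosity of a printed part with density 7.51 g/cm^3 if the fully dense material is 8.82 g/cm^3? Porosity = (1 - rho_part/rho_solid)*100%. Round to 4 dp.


Porosity = (1-7.51/8.82)*100 = 14.8526 %


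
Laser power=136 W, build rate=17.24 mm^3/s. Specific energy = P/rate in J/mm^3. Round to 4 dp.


SE = 136 / 17.24 = 7.8886 J/mm^3


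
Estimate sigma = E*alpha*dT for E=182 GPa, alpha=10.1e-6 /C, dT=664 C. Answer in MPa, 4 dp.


sigma = 182*1000 * 10.1e-6 * 664 = 1220.5648 MPa


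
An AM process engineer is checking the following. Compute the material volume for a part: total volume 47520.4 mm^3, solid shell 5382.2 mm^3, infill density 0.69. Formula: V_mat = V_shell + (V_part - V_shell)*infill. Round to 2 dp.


V_infill = (47520.4 - 5382.2) * 0.69 = 29075.36
V_total = 5382.2 + 29075.36 = 34457.56 mm^3


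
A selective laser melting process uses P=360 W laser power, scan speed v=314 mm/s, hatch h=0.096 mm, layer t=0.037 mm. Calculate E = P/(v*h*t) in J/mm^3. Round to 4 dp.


E = 360 / (314*0.096*0.037) = 322.775 J/mm^3


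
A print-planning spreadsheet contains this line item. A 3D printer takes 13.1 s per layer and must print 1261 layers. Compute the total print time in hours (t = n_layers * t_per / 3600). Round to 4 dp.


t = 1261 * 13.1 / 3600 = 4.5886 hrs


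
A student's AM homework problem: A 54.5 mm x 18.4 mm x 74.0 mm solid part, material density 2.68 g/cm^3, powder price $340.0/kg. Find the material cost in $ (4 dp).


V = 54.5 * 18.4 * 74.0 = 74207.2 mm^3 = 74.2072 cm^3
Mass = 74.2072 * 2.68 / 1000 = 0.1988753 kg
Cost = 0.1988753 * 340.0 = 67.6176 $


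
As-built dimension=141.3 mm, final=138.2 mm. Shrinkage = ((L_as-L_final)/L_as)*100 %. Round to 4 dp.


Shrinkage = ((141.3-138.2)/141.3)*100 = 2.1939 %


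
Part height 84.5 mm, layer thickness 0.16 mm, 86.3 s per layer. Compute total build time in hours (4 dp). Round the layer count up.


Layers = ceil(84.5/0.16) = 529
t = 529 * 86.3 / 3600 = 12.6813 hrs


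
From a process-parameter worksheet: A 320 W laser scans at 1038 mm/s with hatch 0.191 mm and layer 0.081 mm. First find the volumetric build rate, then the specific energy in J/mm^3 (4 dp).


Build rate = 1038 * 0.191 * 0.081 = 16.058898 mm^3/s
SE = 320 / 16.058898 = 19.9266 J/mm^3


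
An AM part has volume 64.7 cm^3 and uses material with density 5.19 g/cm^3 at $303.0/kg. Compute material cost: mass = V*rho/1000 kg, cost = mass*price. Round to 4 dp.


Mass = 64.7*5.19/1000 = 0.335793 kg
Cost = 0.335793 * 303.0 = 101.7453 $


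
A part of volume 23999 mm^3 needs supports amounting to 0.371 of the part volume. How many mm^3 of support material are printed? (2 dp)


V_support = 23999 * 0.371 = 8903.63 mm^3


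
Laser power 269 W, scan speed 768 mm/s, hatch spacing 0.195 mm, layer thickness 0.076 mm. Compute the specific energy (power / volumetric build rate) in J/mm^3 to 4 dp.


Build rate = 768 * 0.195 * 0.076 = 11.38176 mm^3/s
SE = 269 / 11.38176 = 23.6343 J/mm^3


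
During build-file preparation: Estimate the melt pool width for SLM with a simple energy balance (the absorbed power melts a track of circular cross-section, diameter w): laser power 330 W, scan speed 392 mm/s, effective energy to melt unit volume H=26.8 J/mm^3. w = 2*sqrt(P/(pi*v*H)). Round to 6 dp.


w = 2*sqrt(330/(pi*392*26.8)) = 0.199987 mm


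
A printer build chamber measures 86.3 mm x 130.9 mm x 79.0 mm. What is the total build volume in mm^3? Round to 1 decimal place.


V = 86.3 * 130.9 * 79.0 = 892436.9 mm^3


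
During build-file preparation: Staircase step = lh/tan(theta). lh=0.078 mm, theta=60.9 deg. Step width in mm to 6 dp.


step = 0.078 / tan(60.9) = 0.043414 mm


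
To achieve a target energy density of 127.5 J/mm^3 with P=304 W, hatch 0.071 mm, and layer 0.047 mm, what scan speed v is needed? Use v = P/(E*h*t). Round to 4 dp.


v = 304 / (127.5*0.071*0.047) = 714.5082 mm/s


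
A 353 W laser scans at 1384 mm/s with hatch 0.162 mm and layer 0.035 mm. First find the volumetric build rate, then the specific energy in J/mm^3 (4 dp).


Build rate = 1384 * 0.162 * 0.035 = 7.84728 mm^3/s
SE = 353 / 7.84728 = 44.9837 J/mm^3


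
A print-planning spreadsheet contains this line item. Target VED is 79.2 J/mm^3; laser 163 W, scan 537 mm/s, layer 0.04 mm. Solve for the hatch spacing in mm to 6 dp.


h = 163 / (79.2*537*0.04) = 0.095814 mm


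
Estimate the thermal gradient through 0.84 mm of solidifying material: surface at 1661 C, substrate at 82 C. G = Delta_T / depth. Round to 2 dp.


G = (1661-82)/0.84 = 1879.76 C/mm


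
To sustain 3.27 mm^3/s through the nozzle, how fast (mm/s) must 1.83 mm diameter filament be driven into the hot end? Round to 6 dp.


A = pi*(1.83/2)^2 = 2.63022
v = 3.27 / 2.63022 = 1.243242 mm/s


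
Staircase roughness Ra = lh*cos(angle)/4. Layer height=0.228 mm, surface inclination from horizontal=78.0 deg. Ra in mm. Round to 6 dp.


Ra = 0.228 * cos(78.0) / 4 = 0.011851 mm


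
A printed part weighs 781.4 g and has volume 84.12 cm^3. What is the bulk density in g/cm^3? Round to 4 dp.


rho = 781.4 / 84.12 = 9.2891 g/cm^3


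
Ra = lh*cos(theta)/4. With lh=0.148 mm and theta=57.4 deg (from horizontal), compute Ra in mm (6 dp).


Ra = 0.148 * cos(57.4) / 4 = 0.019935 mm


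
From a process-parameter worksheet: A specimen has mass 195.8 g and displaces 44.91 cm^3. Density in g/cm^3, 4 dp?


rho = 195.8 / 44.91 = 4.3598 g/cm^3


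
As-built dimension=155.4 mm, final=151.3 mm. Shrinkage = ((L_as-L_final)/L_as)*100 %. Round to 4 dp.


Shrinkage = ((155.4-151.3)/155.4)*100 = 2.6384 %


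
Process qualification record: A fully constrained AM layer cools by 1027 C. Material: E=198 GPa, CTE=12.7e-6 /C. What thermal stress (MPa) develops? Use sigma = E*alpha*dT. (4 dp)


sigma = 198*1000 * 12.7e-6 * 1027 = 2582.4942 MPa


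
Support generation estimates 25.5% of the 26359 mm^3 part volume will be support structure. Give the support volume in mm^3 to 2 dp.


V_support = 26359 * 0.255 = 6721.55 mm^3


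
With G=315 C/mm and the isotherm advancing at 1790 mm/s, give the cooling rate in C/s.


CR = 315 * 1790 = 563850 C/s


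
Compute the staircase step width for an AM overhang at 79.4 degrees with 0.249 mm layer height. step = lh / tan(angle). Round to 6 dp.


step = 0.249 / tan(79.4) = 0.046599 mm


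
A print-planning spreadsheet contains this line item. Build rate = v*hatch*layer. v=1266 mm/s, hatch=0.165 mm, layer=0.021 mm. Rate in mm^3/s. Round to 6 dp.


Rate = 1266 * 0.165 * 0.021 = 4.38669 mm^3/s


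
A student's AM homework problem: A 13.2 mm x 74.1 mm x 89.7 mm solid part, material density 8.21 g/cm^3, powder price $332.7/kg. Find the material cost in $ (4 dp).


V = 13.2 * 74.1 * 89.7 = 87737.364 mm^3 = 87.737364 cm^3
Mass = 87.737364 * 8.21 / 1000 = 0.72032376 kg
Cost = 0.72032376 * 332.7 = 239.6517 $


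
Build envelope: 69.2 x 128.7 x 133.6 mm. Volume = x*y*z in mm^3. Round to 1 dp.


V = 69.2 * 128.7 * 133.6 = 1189846.9 mm^3


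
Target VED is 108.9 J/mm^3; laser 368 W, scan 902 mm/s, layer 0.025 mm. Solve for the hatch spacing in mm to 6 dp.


h = 368 / (108.9*902*0.025) = 0.149856 mm


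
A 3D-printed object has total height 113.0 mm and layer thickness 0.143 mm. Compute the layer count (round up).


Layers = ceil(113.0/0.143) = 791


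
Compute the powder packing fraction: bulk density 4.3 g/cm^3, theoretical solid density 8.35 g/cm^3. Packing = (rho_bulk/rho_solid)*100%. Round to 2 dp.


Packing = (4.3/8.35)*100 = 51.5 %


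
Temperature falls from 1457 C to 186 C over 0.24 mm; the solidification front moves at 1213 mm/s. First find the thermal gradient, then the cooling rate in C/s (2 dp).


G = (1457-186)/0.24 = 5295.83333333 C/mm
CR = 5295.83333333 * 1213 = 6423845.83 C/s


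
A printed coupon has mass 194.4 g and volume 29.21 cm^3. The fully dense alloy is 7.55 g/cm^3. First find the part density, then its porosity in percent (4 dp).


rho_part = 194.4 / 29.21 = 6.65525505 g/cm^3
Porosity = (1 - 6.65525505/7.55)*100 = 11.8509 %


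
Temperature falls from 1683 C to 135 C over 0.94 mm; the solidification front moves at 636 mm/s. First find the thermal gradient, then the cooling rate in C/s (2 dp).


G = (1683-135)/0.94 = 1646.80851064 C/mm
CR = 1646.80851064 * 636 = 1047370.21 C/s


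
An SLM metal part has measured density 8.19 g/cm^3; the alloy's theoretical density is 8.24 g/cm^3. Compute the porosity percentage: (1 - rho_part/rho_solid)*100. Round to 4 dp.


Porosity = (1-8.19/8.24)*100 = 0.6068 %


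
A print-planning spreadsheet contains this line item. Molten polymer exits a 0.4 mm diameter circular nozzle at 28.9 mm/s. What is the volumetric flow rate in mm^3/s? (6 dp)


A = pi*(0.4/2)^2 = 0.12566371 mm^2
Q = 0.12566371 * 28.9 = 3.631681 mm^3/s


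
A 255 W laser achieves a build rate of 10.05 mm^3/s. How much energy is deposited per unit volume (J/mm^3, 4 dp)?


SE = 255 / 10.05 = 25.3731 J/mm^3


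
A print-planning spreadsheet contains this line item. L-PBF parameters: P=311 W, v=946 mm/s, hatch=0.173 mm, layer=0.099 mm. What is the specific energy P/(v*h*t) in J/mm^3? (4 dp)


Build rate = 946 * 0.173 * 0.099 = 16.202142 mm^3/s
SE = 311 / 16.202142 = 19.195 J/mm^3


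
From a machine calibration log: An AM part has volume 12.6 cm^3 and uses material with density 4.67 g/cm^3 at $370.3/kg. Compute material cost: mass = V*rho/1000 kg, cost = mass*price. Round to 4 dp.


Mass = 12.6*4.67/1000 = 0.058842 kg
Cost = 0.058842 * 370.3 = 21.7892 $


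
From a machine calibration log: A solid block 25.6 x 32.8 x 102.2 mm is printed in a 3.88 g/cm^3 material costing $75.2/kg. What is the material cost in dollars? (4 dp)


V = 25.6 * 32.8 * 102.2 = 85815.296 mm^3 = 85.815296 cm^3
Mass = 85.815296 * 3.88 / 1000 = 0.33296335 kg
Cost = 0.33296335 * 75.2 = 25.0388 $


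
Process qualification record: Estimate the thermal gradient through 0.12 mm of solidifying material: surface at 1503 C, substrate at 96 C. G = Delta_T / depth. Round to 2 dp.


G = (1503-96)/0.12 = 11725.0 C/mm


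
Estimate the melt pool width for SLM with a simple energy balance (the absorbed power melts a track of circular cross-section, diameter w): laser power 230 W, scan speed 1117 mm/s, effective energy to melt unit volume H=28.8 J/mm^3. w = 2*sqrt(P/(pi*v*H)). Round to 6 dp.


w = 2*sqrt(230/(pi*1117*28.8)) = 0.09541 mm


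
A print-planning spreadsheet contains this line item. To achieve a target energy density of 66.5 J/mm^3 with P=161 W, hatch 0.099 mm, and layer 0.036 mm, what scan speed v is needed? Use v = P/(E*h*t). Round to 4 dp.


v = 161 / (66.5*0.099*0.036) = 679.3077 mm/s


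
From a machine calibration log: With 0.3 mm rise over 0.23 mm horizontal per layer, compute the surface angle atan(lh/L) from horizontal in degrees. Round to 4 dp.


angle = atan(0.3/0.23) = 52.5238 degrees


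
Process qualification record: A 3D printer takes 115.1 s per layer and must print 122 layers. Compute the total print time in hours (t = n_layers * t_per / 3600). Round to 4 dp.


t = 122 * 115.1 / 3600 = 3.9006 hrs


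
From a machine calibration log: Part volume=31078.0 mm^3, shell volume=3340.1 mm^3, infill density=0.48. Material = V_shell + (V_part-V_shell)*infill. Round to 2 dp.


V_infill = (31078.0 - 3340.1) * 0.48 = 13314.19
V_total = 3340.1 + 13314.19 = 16654.29 mm^3


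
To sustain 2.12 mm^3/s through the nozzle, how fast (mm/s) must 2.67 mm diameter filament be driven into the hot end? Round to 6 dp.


A = pi*(2.67/2)^2 = 5.599025
v = 2.12 / 5.599025 = 0.378637 mm/s


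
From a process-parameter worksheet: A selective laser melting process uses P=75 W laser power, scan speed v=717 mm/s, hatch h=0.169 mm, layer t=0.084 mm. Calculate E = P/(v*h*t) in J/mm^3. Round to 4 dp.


E = 75 / (717*0.169*0.084) = 7.3684 J/mm^3
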